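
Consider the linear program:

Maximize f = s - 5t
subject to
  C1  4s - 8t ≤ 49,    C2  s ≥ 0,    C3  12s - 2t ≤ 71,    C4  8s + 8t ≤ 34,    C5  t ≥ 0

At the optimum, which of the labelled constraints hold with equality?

Extreme points and f = s - 5t:
  (0, 17/4) → f = -85/4
  (0, 0) → f = 0
  (17/4, 0) → f = 17/4

The maximum is at (17/4, 0). Substituting into each constraint, equality holds for C4 and C5; the remaining constraints have slack.

C4 and C5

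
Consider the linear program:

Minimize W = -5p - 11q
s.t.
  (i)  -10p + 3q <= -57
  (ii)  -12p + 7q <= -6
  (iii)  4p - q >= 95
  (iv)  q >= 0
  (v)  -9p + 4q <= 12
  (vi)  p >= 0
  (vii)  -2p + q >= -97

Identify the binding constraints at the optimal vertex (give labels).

Feasible corners and W = -5p - 11q:
  (659/16, 279/4) → W = -15571/16
  (673/2, 576) → W = -16037/2
  (95/4, 0) → W = -475/4
  (97/2, 0) → W = -485/2

The minimum is at (673/2, 576). Substituting into each constraint, equality holds for (ii) and (vii); the remaining constraints have slack.

(ii) and (vii)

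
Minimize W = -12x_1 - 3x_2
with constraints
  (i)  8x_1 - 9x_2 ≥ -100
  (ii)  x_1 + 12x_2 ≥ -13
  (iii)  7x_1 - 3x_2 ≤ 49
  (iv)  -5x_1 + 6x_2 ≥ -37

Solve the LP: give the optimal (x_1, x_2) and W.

Extreme points and W = -12x_1 - 3x_2:
  (-439/35, -4/105) → W = 5272/35
  (19, 28) → W = -312
  (61/11, -17/11) → W = -681/11
  (61/9, -14/27) → W = -718/9

x_1 = 19, x_2 = 28, minimum W = -312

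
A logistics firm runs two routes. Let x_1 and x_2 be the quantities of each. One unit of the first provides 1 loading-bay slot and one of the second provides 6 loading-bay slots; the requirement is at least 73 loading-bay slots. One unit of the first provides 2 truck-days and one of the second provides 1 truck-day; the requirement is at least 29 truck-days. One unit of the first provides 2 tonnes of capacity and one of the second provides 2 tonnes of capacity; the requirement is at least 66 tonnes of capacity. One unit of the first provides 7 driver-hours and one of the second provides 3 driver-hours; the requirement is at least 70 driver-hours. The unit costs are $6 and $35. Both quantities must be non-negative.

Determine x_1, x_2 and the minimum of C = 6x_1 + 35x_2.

x_1 = 25, x_2 = 8, minimum C = 430

Corner points and C = 6x_1 + 35x_2:
  (0, 33) → C = 1155
  (73, 0) → C = 438
  (25, 8) → C = 430
The feasible region is unbounded (it extends along (0, 1), (1, 0)), but C strictly increases along every unbounded feasible direction, so there is no improving ray and the minimum is attained at a vertex.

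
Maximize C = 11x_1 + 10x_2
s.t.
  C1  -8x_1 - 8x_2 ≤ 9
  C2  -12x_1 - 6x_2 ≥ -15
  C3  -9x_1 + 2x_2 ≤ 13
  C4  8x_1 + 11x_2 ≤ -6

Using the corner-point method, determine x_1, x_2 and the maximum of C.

x_1 = 67/28, x_2 = -16/7, maximum C = 97/28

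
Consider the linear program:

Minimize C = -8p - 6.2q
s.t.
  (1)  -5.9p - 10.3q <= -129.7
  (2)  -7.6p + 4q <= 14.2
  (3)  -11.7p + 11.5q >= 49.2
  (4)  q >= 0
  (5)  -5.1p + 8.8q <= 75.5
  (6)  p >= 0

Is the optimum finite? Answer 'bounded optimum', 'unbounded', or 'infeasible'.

bounded optimum

Extreme points and C = -8p - 6.2q:
  (6209/1698, 17825/1698) → C = -160187/1698
  (98479/18836, 180777/18836) → C = -9543247/94180
  (2213/581, 25069/2324) → C = -1131219/11620
  (43529/4431, 21081/1477) → C = -3701693/22155
The feasible region has finitely many vertices and no improving ray; the minimum is -3701693/22155 at (43529/4431, 21081/1477).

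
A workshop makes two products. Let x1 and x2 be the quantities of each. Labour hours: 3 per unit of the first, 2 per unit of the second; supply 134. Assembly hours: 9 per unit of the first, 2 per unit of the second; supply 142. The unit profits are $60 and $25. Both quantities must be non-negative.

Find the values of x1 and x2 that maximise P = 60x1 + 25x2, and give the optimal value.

x1 = 4/3, x2 = 65, maximum P = 1705

Extreme points and P = 60x1 + 25x2:
  (0, 0) → P = 0
  (0, 67) → P = 1675
  (142/9, 0) → P = 2840/3
  (4/3, 65) → P = 1705

The binding constraints are 3x1 + 2x2 = 134 and 9x1 + 2x2 = 142.
Solving simultaneously gives x1 = 4/3, x2 = 65.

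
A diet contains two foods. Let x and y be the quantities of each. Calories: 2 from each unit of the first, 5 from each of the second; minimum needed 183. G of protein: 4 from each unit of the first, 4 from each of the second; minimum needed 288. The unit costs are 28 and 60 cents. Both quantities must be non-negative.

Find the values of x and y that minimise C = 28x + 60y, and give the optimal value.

Feasible corners and C = 28x + 60y:
  (0, 72) → C = 4320
  (183/2, 0) → C = 2562
  (59, 13) → C = 2432
The feasible region is unbounded (it extends along (0, 1), (1, 0)), but C strictly increases along every unbounded feasible direction, so there is no improving ray and the minimum is attained at a vertex.

x = 59, y = 13, minimum C = 2432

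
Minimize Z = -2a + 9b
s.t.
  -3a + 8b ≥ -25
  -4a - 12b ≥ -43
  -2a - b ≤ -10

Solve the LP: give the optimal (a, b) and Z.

The optimum lies where -3a + 8b = -25 and -2a - b = -10.
Solving simultaneously gives a = 105/19, b = -20/19.

a = 105/19, b = -20/19, minimum Z = -390/19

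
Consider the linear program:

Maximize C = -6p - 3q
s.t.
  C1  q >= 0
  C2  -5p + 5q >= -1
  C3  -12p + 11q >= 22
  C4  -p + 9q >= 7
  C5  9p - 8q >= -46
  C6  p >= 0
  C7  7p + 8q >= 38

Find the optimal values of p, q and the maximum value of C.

p = 0, q = 19/4, maximum C = -57/4

Corner points and C = -6p - 3q:
  (242/173, 610/173) → C = -3282/173
  (0, 23/4) → C = -69/4
  (0, 19/4) → C = -57/4
The feasible region is unbounded (it extends along (11, 12), (8, 9)), but C strictly decreases along every unbounded feasible direction, so there is no improving ray and the maximum is attained at a vertex.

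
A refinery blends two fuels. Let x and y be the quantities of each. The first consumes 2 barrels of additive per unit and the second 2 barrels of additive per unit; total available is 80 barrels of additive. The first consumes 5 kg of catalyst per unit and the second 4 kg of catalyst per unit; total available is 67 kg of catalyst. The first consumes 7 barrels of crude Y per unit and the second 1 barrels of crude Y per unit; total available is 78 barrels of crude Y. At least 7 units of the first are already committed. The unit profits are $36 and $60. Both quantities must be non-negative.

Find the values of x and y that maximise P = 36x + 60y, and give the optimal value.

x = 7, y = 8, maximum P = 732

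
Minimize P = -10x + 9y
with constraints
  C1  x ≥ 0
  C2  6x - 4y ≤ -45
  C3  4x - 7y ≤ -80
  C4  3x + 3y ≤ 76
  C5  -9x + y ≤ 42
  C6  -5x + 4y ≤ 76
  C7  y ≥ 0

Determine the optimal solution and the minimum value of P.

Vertices and P = -10x + 9y:
  (0, 80/7) → P = 720/7
  (0, 19) → P = 171
  (5/26, 150/13) → P = 1325/13
  (169/30, 197/10) → P = 3629/30
  (76/27, 608/27) → P = 4712/27

x = 5/26, y = 150/13, minimum P = 1325/13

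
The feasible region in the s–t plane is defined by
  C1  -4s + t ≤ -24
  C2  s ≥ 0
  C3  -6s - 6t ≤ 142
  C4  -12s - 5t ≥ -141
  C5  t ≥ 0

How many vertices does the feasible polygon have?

3

Intersecting each pair of boundary lines and keeping only the points that satisfy every inequality leaves:
  (261/32, 69/8)
  (6, 0)
  (47/4, 0)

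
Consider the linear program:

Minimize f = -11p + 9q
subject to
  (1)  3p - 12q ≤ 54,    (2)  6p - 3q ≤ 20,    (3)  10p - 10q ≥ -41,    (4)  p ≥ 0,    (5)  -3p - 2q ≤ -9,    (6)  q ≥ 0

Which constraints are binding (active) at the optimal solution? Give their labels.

Corner points and f = -11p + 9q:
  (323/30, 223/15) → f = 461/30
  (10/3, 0) → f = -110/3
  (4/25, 213/50) → f = 1829/50
  (3, 0) → f = -33

The minimum is at (10/3, 0). Substituting into each constraint, equality holds for (2) and (6); the remaining constraints have slack.

(2) and (6)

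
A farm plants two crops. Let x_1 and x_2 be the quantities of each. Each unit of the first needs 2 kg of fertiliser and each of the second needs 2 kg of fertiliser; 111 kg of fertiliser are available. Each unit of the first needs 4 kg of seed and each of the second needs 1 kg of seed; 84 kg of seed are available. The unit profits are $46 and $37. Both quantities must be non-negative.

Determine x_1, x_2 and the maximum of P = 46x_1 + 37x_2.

Feasible corners and P = 46x_1 + 37x_2:
  (0, 0) → P = 0
  (0, 111/2) → P = 4107/2
  (21, 0) → P = 966
  (19/2, 46) → P = 2139

x_1 = 19/2, x_2 = 46, maximum P = 2139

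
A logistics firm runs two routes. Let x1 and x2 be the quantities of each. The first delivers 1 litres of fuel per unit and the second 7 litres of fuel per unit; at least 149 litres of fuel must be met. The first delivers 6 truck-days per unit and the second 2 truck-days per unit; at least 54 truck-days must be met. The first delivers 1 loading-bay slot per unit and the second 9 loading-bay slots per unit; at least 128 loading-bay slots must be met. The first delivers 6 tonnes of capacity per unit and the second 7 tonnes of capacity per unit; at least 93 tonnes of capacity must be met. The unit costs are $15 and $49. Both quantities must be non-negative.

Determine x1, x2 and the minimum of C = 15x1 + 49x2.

The feasible region is unbounded (it extends along (0, 1), (1, 0)), but C strictly increases along every unbounded feasible direction, so there is no improving ray and the minimum is attained at a vertex.

At the optimal vertex, x1 + 7x2 = 149 and 6x1 + 2x2 = 54.
Solving simultaneously gives x1 = 2, x2 = 21.

x1 = 2, x2 = 21, minimum C = 1059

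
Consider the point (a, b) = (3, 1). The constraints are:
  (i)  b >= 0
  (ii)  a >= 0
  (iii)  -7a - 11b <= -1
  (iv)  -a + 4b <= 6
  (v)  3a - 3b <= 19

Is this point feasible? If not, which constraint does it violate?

feasible

(i): 1 ≥ 0 ✓
(ii): 3 ≥ 0 ✓
(iii): -32 ≤ -1 ✓
(iv): 1 ≤ 6 ✓
(v): 6 ≤ 19 ✓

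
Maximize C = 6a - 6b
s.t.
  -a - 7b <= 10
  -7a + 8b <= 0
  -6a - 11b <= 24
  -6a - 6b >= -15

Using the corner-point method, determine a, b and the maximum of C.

a = 55/12, b = -25/12, maximum C = 40

Corner points and C = 6a - 6b:
  (-80/57, -70/57) → C = -20/19
  (55/12, -25/12) → C = 40
  (4/3, 7/6) → C = 1

The binding constraints are -a - 7b = 10 and -6a - 6b = -15.
Solving simultaneously gives a = 55/12, b = -25/12.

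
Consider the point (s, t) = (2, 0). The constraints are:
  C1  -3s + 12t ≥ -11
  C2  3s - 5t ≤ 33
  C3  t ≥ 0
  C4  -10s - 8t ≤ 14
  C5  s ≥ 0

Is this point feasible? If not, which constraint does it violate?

C1: -6 ≥ -11 ✓
C2: 6 ≤ 33 ✓
C3: 0 ≥ 0 ✓
C4: -20 ≤ 14 ✓
C5: 2 ≥ 0 ✓

feasible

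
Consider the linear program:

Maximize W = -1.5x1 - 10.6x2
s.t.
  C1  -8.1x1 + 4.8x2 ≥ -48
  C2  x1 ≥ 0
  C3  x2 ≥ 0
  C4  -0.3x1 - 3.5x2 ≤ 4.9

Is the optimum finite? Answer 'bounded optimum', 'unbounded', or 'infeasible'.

Corner points and W = -1.5x1 - 10.6x2:
  (160/27, 0) → W = -80/9
  (0, 0) → W = 0
The feasible region has finitely many vertices and no improving ray; the maximum is 0 at (0, 0).

bounded optimum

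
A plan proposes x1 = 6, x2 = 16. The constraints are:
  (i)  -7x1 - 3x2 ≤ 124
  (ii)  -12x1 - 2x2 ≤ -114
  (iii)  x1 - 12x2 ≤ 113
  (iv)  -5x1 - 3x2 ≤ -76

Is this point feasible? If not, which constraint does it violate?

not feasible — violates (ii)

Constraint (ii): -12x1 - 2x2 = -104, which is not ≤ -114. All other constraints are satisfied.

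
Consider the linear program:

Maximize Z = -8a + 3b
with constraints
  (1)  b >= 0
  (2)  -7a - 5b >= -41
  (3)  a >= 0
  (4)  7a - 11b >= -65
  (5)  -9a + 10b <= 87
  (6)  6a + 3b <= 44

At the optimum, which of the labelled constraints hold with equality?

Vertices and Z = -8a + 3b:
  (41/7, 0) → Z = -328/7
  (0, 0) → Z = 0
  (9/8, 53/8) → Z = 87/8
  (0, 65/11) → Z = 195/11

The maximum is at (0, 65/11). Substituting into each constraint, equality holds for (3) and (4); the remaining constraints have slack.

(3) and (4)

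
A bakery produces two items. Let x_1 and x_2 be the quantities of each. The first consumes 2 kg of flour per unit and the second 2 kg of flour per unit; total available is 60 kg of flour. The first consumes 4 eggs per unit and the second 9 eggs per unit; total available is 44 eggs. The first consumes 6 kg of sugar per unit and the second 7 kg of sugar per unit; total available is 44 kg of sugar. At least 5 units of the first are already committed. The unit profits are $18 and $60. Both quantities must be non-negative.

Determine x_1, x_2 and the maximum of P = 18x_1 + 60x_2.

x_1 = 5, x_2 = 2, maximum P = 210

Corner points and P = 18x_1 + 60x_2:
  (22/3, 0) → P = 132
  (5, 0) → P = 90
  (5, 2) → P = 210

At the optimal vertex, 6x_1 + 7x_2 = 44 and x_1 = 5.
Solving simultaneously gives x_1 = 5, x_2 = 2.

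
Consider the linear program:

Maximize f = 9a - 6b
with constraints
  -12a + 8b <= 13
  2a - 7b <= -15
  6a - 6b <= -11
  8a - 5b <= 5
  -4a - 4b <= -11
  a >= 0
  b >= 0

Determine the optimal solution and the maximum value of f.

Feasible corners and f = 9a - 6b:
  (105/4, 41) → f = -39/4
  (9/20, 23/10) → f = -39/4
  (85/18, 59/9) → f = 19/6
  (11/24, 55/24) → f = -77/8

The optimum lies where 6a - 6b = -11 and 8a - 5b = 5.
Solving simultaneously gives a = 85/18, b = 59/9.

a = 85/18, b = 59/9, maximum f = 19/6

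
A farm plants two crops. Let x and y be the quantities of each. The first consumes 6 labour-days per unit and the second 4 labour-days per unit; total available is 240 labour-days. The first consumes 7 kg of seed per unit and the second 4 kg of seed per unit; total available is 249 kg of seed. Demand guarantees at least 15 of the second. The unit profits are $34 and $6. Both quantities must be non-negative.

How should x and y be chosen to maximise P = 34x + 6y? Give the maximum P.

Extreme points and P = 34x + 6y:
  (0, 60) → P = 360
  (0, 15) → P = 90
  (9, 93/2) → P = 585
  (27, 15) → P = 1008

The binding constraints are 7x + 4y = 249 and y = 15.
Solving simultaneously gives x = 27, y = 15.

x = 27, y = 15, maximum P = 1008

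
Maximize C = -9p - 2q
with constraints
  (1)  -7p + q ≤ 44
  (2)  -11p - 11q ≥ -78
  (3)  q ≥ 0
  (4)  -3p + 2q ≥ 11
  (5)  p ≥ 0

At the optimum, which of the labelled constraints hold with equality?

(4) and (5)

Feasible corners and C = -9p - 2q:
  (7/11, 71/11) → C = -205/11
  (0, 78/11) → C = -156/11
  (0, 11/2) → C = -11

The maximum is at (0, 11/2). Substituting into each constraint, equality holds for (4) and (5); the remaining constraints have slack.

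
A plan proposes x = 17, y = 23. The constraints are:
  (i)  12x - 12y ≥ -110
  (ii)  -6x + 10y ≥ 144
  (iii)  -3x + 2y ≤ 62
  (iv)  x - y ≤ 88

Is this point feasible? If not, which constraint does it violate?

Constraint (ii): -6x + 10y = 128, which is not ≥ 144. All other constraints are satisfied.

not feasible — violates (ii)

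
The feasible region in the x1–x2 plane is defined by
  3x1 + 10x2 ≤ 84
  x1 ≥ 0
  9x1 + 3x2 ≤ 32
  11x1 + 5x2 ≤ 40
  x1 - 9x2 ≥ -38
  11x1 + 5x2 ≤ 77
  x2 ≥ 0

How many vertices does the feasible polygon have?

The feasible vertices (each the meet of two boundaries and inside every other half-plane) are:
  (0, 38/9)
  (0, 0)
  (10/3, 2/3)
  (32/9, 0)
  (85/52, 229/52)

5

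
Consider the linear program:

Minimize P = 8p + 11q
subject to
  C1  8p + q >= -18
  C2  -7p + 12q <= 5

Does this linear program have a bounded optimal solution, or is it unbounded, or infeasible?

unbounded

From the feasible point (-221/103, -86/103), moving in the direction (1, -8) keeps every constraint satisfied while P decreases without bound.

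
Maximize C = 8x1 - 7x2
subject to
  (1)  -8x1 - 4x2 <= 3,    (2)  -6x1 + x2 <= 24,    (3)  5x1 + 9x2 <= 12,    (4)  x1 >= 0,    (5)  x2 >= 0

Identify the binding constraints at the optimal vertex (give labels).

Corner points and C = 8x1 - 7x2:
  (0, 4/3) → C = -28/3
  (12/5, 0) → C = 96/5
  (0, 0) → C = 0

The maximum is at (12/5, 0). Substituting into each constraint, equality holds for (3) and (5); the remaining constraints have slack.

(3) and (5)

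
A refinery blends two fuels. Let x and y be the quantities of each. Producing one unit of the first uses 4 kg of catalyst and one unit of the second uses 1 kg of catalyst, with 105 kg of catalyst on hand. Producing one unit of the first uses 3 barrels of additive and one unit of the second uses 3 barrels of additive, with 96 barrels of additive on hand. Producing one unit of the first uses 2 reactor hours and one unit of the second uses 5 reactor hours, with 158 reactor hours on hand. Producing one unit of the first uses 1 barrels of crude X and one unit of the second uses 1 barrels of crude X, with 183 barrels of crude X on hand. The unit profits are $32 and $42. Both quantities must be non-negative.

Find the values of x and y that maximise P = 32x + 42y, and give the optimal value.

Extreme points and P = 32x + 42y:
  (0, 0) → P = 0
  (0, 158/5) → P = 6636/5
  (105/4, 0) → P = 840
  (73/3, 23/3) → P = 3302/3
  (2/3, 94/3) → P = 4012/3

x = 2/3, y = 94/3, maximum P = 4012/3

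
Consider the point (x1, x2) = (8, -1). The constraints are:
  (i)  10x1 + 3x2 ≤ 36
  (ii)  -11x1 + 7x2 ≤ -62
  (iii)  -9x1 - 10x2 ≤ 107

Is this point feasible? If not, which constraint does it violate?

not feasible — violates (i)

Constraint (i): 10x1 + 3x2 = 77, which is not ≤ 36. All other constraints are satisfied.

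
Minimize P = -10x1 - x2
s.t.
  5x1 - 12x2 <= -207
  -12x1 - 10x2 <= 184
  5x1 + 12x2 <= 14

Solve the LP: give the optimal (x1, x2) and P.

x1 = -193/10, x2 = 221/24, minimum P = 4411/24

The binding constraints are 5x1 - 12x2 = -207 and 5x1 + 12x2 = 14.
Solving simultaneously gives x1 = -193/10, x2 = 221/24.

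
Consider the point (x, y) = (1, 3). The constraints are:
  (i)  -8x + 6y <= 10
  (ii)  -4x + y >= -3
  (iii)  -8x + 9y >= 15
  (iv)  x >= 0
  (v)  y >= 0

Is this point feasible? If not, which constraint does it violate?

feasible

(i): 10 ≤ 10 ✓
(ii): -1 ≥ -3 ✓
(iii): 19 ≥ 15 ✓
(iv): 1 ≥ 0 ✓
(v): 3 ≥ 0 ✓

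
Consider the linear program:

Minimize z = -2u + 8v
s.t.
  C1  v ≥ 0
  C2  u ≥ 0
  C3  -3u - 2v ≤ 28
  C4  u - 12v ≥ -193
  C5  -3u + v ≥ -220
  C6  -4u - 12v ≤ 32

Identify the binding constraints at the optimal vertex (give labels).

C1 and C5

Feasible corners and z = -2u + 8v:
  (0, 0) → z = 0
  (220/3, 0) → z = -440/3
  (0, 193/12) → z = 386/3
  (2833/35, 799/35) → z = 726/35

The minimum is at (220/3, 0). Substituting into each constraint, equality holds for C1 and C5; the remaining constraints have slack.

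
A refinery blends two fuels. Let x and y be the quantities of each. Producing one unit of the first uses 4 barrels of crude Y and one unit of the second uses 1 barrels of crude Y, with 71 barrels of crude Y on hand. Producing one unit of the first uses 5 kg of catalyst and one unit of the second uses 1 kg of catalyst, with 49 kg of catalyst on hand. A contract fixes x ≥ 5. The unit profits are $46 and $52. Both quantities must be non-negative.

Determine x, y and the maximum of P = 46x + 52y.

x = 5, y = 24, maximum P = 1478

Feasible corners and P = 46x + 52y:
  (49/5, 0) → P = 2254/5
  (5, 0) → P = 230
  (5, 24) → P = 1478

The binding constraints are 5x + y = 49 and x = 5.
Solving simultaneously gives x = 5, y = 24.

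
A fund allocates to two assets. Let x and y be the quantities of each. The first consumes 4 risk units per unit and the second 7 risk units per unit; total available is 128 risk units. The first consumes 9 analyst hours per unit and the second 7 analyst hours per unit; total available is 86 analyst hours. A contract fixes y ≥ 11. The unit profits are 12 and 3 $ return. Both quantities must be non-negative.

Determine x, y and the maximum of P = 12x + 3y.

Extreme points and P = 12x + 3y:
  (0, 86/7) → P = 258/7
  (0, 11) → P = 33
  (1, 11) → P = 45

x = 1, y = 11, maximum P = 45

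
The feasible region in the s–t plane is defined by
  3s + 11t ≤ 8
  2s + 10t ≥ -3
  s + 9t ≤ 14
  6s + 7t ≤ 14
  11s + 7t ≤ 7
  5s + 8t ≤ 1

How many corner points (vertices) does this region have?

The feasible vertices (each the meet of two boundaries and inside every other half-plane) are:
  (-41/8, 17/8)
  (-53/31, 37/31)
  (-167/8, 31/8)
  (91/96, -47/96)
  (49/53, -24/53)

5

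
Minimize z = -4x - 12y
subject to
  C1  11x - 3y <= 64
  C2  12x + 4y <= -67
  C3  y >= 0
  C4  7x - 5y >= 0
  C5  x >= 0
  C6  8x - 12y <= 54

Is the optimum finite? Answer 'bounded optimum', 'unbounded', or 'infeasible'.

The boundaries 11x - 3y = 64 and y = 0 meet at (64/11, 0), but that point violates 12x + 4y ≤ -67. Every candidate vertex is excluded by some other constraint, so the feasible region is empty.

infeasible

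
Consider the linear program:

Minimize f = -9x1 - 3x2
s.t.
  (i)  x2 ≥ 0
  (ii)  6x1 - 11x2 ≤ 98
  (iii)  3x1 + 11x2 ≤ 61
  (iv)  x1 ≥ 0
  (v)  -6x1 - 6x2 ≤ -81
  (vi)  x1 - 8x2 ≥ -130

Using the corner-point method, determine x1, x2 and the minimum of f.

x1 = 53/3, x2 = 8/11, minimum f = -1773/11

Corner points and f = -9x1 - 3x2:
  (49/3, 0) → f = -147
  (27/2, 0) → f = -243/2
  (53/3, 8/11) → f = -1773/11
  (175/16, 41/16) → f = -849/8

The optimum lies where 6x1 - 11x2 = 98 and 3x1 + 11x2 = 61.
Solving simultaneously gives x1 = 53/3, x2 = 8/11.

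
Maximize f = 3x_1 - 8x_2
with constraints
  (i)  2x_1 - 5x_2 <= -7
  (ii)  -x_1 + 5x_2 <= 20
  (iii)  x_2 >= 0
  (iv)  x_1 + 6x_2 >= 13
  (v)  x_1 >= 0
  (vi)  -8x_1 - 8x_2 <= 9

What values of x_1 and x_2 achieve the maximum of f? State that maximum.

Vertices and f = 3x_1 - 8x_2:
  (13, 33/5) → f = -69/5
  (23/17, 33/17) → f = -195/17
  (0, 4) → f = -32
  (0, 13/6) → f = -52/3

The optimum lies where 2x_1 - 5x_2 = -7 and x_1 + 6x_2 = 13.
Solving simultaneously gives x_1 = 23/17, x_2 = 33/17.

x_1 = 23/17, x_2 = 33/17, maximum f = -195/17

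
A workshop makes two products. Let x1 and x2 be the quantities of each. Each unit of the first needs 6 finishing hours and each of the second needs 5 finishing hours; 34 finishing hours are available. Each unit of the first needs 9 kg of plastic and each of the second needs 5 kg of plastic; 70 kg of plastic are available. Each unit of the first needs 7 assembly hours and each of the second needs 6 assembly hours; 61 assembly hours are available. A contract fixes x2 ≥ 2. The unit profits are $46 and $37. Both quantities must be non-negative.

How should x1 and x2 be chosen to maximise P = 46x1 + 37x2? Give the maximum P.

Vertices and P = 46x1 + 37x2:
  (0, 34/5) → P = 1258/5
  (0, 2) → P = 74
  (4, 2) → P = 258

At the optimal vertex, 6x1 + 5x2 = 34 and x2 = 2.
Solving simultaneously gives x1 = 4, x2 = 2.

x1 = 4, x2 = 2, maximum P = 258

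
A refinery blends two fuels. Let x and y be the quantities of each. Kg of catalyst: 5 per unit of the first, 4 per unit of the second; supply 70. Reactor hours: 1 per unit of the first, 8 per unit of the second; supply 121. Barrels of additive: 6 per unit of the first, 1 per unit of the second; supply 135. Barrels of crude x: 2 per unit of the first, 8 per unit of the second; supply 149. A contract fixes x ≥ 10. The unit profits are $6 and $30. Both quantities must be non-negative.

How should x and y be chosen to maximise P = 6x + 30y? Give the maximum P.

x = 10, y = 5, maximum P = 210

Corner points and P = 6x + 30y:
  (14, 0) → P = 84
  (10, 0) → P = 60
  (10, 5) → P = 210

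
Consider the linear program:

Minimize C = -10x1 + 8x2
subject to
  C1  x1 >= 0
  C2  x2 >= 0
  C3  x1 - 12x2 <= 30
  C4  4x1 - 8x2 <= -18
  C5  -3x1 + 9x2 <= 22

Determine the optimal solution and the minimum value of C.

Feasible corners and C = -10x1 + 8x2:
  (0, 9/4) → C = 18
  (0, 22/9) → C = 176/9
  (7/6, 17/6) → C = 11

x1 = 7/6, x2 = 17/6, minimum C = 11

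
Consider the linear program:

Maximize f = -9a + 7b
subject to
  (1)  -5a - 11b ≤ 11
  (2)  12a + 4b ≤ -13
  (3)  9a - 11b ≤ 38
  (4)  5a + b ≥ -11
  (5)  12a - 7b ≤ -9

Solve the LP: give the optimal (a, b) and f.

Corner points and f = -9a + 7b:
  (-11/5, 0) → f = 99/5
  (-176/167, -87/167) → f = 975/167
  (-31/8, 67/8) → f = 187/2
  (-127/132, -4/11) → f = 269/44

a = -31/8, b = 67/8, maximum f = 187/2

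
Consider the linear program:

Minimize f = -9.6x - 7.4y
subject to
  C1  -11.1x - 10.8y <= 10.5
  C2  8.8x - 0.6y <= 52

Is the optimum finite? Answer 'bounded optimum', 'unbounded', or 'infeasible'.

From the feasible point (617/113, -744/113), moving in the direction (0.6, 8.8) keeps every constraint satisfied while f decreases without bound.

unbounded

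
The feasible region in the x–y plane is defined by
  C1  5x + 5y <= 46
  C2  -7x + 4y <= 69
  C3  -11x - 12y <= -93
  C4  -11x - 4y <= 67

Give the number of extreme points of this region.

Pairwise boundary intersections that survive every other constraint:
  (-161/55, 667/55)
  (87/5, -41/5)
  (-57/16, 705/64)

3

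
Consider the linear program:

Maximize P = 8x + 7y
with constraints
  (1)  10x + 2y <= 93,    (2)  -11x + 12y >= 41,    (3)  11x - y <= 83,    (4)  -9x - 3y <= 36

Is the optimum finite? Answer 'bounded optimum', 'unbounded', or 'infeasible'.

unbounded

From the feasible point (517/71, 1433/142), moving in the direction (-2, 10) keeps every constraint satisfied while P increases without bound.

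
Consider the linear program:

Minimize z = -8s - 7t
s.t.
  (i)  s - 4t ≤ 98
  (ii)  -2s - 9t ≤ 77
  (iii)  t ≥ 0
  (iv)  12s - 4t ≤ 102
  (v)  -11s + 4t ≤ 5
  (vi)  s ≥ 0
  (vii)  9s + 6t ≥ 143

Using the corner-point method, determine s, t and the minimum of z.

Corner points and z = -8s - 7t:
  (107, 591/2) → z = -5849/2
  (296/27, 133/18) → z = -7529/54
  (271/51, 809/51) → z = -7831/51

At the optimal vertex, 12s - 4t = 102 and -11s + 4t = 5.
Solving simultaneously gives s = 107, t = 591/2.

s = 107, t = 591/2, minimum z = -5849/2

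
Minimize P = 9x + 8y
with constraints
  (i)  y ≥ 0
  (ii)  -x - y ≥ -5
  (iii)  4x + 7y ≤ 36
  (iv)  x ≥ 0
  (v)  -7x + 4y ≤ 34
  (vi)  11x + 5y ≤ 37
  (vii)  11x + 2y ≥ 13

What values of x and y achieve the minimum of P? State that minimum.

Vertices and P = 9x + 8y:
  (37/11, 0) → P = 333/11
  (13/11, 0) → P = 117/11
  (2, 3) → P = 42
  (1/3, 14/3) → P = 121/3

At the optimal vertex, y = 0 and 11x + 2y = 13.
Solving simultaneously gives x = 13/11, y = 0.

x = 13/11, y = 0, minimum P = 117/11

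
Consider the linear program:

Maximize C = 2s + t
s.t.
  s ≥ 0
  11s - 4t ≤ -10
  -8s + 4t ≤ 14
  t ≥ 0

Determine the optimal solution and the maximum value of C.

s = 4/3, t = 37/6, maximum C = 53/6

Corner points and C = 2s + t:
  (0, 5/2) → C = 5/2
  (0, 7/2) → C = 7/2
  (4/3, 37/6) → C = 53/6

The binding constraints are 11s - 4t = -10 and -8s + 4t = 14.
Solving simultaneously gives s = 4/3, t = 37/6.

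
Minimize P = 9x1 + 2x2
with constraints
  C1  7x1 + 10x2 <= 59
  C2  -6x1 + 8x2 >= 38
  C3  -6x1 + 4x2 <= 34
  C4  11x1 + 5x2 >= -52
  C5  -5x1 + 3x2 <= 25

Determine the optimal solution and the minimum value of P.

x1 = -43/11, x2 = 20/11, minimum P = -347/11

Vertices and P = 9x1 + 2x2:
  (23/29, 155/29) → P = 517/29
  (-73/71, 470/71) → P = 283/71
  (-43/11, 20/11) → P = -347/11

The optimum lies where -6x1 + 8x2 = 38 and -5x1 + 3x2 = 25.
Solving simultaneously gives x1 = -43/11, x2 = 20/11.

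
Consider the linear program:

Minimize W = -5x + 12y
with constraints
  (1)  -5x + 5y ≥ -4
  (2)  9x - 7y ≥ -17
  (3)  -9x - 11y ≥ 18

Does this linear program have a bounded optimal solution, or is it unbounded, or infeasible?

Vertices and W = -5x + 12y:
  (-113/10, -121/10) → W = -887/10
  (-23/50, -63/50) → W = -641/50
  (-313/162, -1/18) → W = 1457/162
The feasible region has finitely many vertices and no improving ray; the minimum is -887/10 at (-113/10, -121/10).

bounded optimum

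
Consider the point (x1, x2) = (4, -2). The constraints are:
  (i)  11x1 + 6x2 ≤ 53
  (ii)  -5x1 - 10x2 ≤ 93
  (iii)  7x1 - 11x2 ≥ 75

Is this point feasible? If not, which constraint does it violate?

not feasible — violates (iii)

Constraint (iii): 7x1 - 11x2 = 50, which is not ≥ 75. All other constraints are satisfied.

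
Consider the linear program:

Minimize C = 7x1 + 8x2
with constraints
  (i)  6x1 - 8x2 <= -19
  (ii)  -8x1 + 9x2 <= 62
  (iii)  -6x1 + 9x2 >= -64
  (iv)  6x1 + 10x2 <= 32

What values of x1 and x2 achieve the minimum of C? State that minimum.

Extreme points and C = 7x1 + 8x2:
  (-65/2, -22) → C = -807/2
  (11/18, 17/6) → C = 485/18
  (-166/67, 314/67) → C = 1350/67

The binding constraints are 6x1 - 8x2 = -19 and -8x1 + 9x2 = 62.
Solving simultaneously gives x1 = -65/2, x2 = -22.

x1 = -65/2, x2 = -22, minimum C = -807/2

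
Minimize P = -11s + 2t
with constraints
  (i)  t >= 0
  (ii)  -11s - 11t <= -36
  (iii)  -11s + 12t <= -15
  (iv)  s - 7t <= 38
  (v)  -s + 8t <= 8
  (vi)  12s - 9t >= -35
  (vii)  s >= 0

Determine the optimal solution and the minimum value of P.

s = 360, t = 46, minimum P = -3868

Corner points and P = -11s + 2t:
  (36/11, 0) → P = -36
  (38, 0) → P = -418
  (597/253, 21/23) → P = -555/23
  (54/19, 103/76) → P = -1085/38
  (360, 46) → P = -3868

The optimum lies where s - 7t = 38 and -s + 8t = 8.
Solving simultaneously gives s = 360, t = 46.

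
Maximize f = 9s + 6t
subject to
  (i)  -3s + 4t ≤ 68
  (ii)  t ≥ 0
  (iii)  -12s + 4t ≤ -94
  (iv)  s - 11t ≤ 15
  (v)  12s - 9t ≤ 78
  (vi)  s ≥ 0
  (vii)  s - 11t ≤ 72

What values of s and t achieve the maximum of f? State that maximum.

Vertices and f = 9s + 6t:
  (18, 61/2) → f = 345
  (44, 50) → f = 696
  (89/10, 16/5) → f = 993/10

The binding constraints are -3s + 4t = 68 and 12s - 9t = 78.
Solving simultaneously gives s = 44, t = 50.

s = 44, t = 50, maximum f = 696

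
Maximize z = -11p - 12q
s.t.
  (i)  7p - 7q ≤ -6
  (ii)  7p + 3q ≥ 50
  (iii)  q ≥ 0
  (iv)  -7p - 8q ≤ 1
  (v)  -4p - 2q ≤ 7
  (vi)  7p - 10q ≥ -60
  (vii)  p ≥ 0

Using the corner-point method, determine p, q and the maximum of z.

Feasible corners and z = -11p - 12q:
  (166/35, 28/5) → z = -4178/35
  (120/7, 18) → z = -2832/7
  (320/91, 110/13) → z = -12760/91

The binding constraints are 7p - 7q = -6 and 7p + 3q = 50.
Solving simultaneously gives p = 166/35, q = 28/5.

p = 166/35, q = 28/5, maximum z = -4178/35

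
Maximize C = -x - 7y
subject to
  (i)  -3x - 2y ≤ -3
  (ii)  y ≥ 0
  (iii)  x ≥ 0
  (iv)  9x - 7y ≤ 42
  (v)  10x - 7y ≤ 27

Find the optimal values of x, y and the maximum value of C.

x = 1, y = 0, maximum C = -1

Extreme points and C = -x - 7y:
  (1, 0) → C = -1
  (0, 3/2) → C = -21/2
  (27/10, 0) → C = -27/10
The feasible region is unbounded (it extends along (0, 1), (7, 10)), but C strictly decreases along every unbounded feasible direction, so there is no improving ray and the maximum is attained at a vertex.

The binding constraints are -3x - 2y = -3 and y = 0.
Solving simultaneously gives x = 1, y = 0.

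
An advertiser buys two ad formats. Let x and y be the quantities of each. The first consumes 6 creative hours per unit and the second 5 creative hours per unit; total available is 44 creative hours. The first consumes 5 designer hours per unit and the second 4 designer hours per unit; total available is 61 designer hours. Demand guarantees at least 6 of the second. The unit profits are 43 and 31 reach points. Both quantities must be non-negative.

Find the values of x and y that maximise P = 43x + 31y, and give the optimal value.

x = 7/3, y = 6, maximum P = 859/3

Extreme points and P = 43x + 31y:
  (0, 44/5) → P = 1364/5
  (0, 6) → P = 186
  (7/3, 6) → P = 859/3

The optimum lies where 6x + 5y = 44 and y = 6.
Solving simultaneously gives x = 7/3, y = 6.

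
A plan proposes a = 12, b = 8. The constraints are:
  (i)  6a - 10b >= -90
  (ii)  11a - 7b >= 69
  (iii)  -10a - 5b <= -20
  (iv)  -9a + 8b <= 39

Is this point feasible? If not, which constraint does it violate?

feasible

(i): -8 ≥ -90 ✓
(ii): 76 ≥ 69 ✓
(iii): -160 ≤ -20 ✓
(iv): -44 ≤ 39 ✓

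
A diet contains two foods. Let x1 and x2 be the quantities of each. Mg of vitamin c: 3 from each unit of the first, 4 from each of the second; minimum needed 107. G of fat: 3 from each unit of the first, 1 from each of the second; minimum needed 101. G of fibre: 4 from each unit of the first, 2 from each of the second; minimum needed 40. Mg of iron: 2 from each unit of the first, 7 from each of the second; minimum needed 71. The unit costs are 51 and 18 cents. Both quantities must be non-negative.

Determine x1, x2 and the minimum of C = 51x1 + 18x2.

x1 = 33, x2 = 2, minimum C = 1719

Extreme points and C = 51x1 + 18x2:
  (0, 101) → C = 1818
  (107/3, 0) → C = 1819
  (33, 2) → C = 1719
The feasible region is unbounded (it extends along (0, 1), (1, 0)), but C strictly increases along every unbounded feasible direction, so there is no improving ray and the minimum is attained at a vertex.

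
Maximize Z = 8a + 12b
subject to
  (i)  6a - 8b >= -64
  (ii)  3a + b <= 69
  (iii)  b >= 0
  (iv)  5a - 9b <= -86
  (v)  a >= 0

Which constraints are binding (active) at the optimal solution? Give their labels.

(i) and (ii)

Extreme points and Z = 8a + 12b:
  (244/15, 101/5) → Z = 5588/15
  (8, 14) → Z = 232
  (535/32, 603/32) → Z = 2879/8

The maximum is at (244/15, 101/5). Substituting into each constraint, equality holds for (i) and (ii); the remaining constraints have slack.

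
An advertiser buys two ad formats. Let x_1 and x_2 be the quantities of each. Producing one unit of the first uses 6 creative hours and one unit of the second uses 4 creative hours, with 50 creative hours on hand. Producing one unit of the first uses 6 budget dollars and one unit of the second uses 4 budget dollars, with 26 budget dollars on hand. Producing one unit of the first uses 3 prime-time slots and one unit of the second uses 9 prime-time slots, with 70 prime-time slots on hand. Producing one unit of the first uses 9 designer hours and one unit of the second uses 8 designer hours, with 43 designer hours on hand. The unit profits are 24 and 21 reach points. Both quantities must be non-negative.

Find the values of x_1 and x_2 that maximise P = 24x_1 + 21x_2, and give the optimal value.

Feasible corners and P = 24x_1 + 21x_2:
  (0, 0) → P = 0
  (0, 43/8) → P = 903/8
  (13/3, 0) → P = 104
  (3, 2) → P = 114

x_1 = 3, x_2 = 2, maximum P = 114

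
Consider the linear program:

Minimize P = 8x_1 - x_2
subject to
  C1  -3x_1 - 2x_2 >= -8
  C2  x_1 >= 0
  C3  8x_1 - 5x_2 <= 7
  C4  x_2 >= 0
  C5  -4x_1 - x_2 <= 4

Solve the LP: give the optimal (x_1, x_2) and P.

x_1 = 0, x_2 = 4, minimum P = -4

Extreme points and P = 8x_1 - x_2:
  (0, 4) → P = -4
  (54/31, 43/31) → P = 389/31
  (0, 0) → P = 0
  (7/8, 0) → P = 7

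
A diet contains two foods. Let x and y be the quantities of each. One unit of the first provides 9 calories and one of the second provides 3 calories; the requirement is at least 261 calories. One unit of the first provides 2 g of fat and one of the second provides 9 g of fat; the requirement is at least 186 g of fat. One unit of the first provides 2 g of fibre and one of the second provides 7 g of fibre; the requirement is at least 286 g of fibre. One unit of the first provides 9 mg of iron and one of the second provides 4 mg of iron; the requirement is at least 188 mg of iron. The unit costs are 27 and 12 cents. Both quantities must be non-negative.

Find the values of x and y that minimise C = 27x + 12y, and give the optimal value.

x = 17, y = 36, minimum C = 891

Vertices and C = 27x + 12y:
  (0, 87) → C = 1044
  (143, 0) → C = 3861
  (17, 36) → C = 891
The feasible region is unbounded (it extends along (0, 1), (1, 0)), but C strictly increases along every unbounded feasible direction, so there is no improving ray and the minimum is attained at a vertex.

The optimum lies where 9x + 3y = 261 and 2x + 7y = 286.
Solving simultaneously gives x = 17, y = 36.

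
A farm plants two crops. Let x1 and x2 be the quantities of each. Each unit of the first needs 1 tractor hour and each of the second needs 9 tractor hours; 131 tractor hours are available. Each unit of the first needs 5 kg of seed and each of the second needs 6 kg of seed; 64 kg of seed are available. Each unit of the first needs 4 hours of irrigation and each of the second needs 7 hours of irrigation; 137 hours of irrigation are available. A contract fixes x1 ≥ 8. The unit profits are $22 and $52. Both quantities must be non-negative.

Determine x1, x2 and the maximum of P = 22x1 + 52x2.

x1 = 8, x2 = 4, maximum P = 384

Feasible corners and P = 22x1 + 52x2:
  (64/5, 0) → P = 1408/5
  (8, 0) → P = 176
  (8, 4) → P = 384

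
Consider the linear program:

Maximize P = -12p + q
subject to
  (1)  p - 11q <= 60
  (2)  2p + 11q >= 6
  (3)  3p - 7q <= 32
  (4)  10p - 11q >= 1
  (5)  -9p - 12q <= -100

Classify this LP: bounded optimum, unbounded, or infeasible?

Extreme points and P = -12p + q:
  (1084/99, 4/33) → P = -1444/11
  (1112/219, 991/219) → P = -12353/219
The feasible region has finitely many vertices and no improving ray; the maximum is -12353/219 at (1112/219, 991/219).

bounded optimum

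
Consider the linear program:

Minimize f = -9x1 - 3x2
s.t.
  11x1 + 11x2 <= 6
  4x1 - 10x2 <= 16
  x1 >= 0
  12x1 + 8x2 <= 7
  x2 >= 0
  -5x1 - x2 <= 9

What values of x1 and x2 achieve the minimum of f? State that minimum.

x1 = 6/11, x2 = 0, minimum f = -54/11

Feasible corners and f = -9x1 - 3x2:
  (0, 6/11) → f = -18/11
  (6/11, 0) → f = -54/11
  (0, 0) → f = 0

At the optimal vertex, 11x1 + 11x2 = 6 and x2 = 0.
Solving simultaneously gives x1 = 6/11, x2 = 0.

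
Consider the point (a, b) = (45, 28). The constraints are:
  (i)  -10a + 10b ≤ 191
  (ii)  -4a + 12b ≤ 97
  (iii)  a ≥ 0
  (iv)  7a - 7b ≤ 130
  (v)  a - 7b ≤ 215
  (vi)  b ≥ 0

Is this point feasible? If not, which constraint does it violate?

not feasible — violates (ii)

Constraint (ii): -4a + 12b = 156, which is not ≤ 97. All other constraints are satisfied.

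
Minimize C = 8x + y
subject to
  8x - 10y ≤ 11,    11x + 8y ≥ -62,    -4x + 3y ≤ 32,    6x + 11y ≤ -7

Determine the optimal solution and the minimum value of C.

Corner points and C = 8x + y:
  (-266/87, -617/174) → C = -4873/174
  (51/148, -61/74) → C = 143/74
  (-34/5, 8/5) → C = -264/5
  (-373/62, 82/31) → C = -1410/31

At the optimal vertex, 11x + 8y = -62 and -4x + 3y = 32.
Solving simultaneously gives x = -34/5, y = 8/5.

x = -34/5, y = 8/5, minimum C = -264/5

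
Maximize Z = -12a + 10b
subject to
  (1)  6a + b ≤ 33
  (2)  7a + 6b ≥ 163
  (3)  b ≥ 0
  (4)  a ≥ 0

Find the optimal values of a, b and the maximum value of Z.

a = 0, b = 33, maximum Z = 330

Corner points and Z = -12a + 10b:
  (35/29, 747/29) → Z = 7050/29
  (0, 33) → Z = 330
  (0, 163/6) → Z = 815/3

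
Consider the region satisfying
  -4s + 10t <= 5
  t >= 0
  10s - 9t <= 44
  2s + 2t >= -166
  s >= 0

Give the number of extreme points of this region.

4

Of the 10 pairwise boundary intersections, those satisfying every inequality are:
  (485/64, 113/32)
  (0, 1/2)
  (22/5, 0)
  (0, 0)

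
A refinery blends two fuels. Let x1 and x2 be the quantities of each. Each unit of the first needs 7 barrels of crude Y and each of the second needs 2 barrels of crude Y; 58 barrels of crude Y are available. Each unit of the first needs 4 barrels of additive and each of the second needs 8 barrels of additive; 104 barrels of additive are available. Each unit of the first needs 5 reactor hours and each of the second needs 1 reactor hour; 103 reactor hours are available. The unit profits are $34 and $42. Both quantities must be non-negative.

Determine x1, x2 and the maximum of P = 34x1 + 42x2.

x1 = 16/3, x2 = 31/3, maximum P = 1846/3

Feasible corners and P = 34x1 + 42x2:
  (0, 0) → P = 0
  (0, 13) → P = 546
  (58/7, 0) → P = 1972/7
  (16/3, 31/3) → P = 1846/3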